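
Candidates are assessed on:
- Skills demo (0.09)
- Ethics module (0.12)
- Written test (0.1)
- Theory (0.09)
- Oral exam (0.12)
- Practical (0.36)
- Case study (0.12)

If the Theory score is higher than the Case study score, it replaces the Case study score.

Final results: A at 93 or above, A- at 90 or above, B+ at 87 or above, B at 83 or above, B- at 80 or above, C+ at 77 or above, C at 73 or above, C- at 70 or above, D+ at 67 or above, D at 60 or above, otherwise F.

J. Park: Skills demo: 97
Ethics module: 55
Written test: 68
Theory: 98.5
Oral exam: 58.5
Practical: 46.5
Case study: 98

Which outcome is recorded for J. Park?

Theory (98.5) > Case study (98), so Case study counts as 98.5.
Weighted total:
  Skills demo 97 × 0.09 = 8.73
  Ethics module 55 × 0.12 = 6.6
  Written test 68 × 0.1 = 6.8
  Theory 98.5 × 0.09 = 8.865
  Oral exam 58.5 × 0.12 = 7.02
  Practical 46.5 × 0.36 = 16.74
  Case study 98.5 × 0.12 = 11.82
Sum = 66.575
66.575 is ≥ 60 and < 67 → D

D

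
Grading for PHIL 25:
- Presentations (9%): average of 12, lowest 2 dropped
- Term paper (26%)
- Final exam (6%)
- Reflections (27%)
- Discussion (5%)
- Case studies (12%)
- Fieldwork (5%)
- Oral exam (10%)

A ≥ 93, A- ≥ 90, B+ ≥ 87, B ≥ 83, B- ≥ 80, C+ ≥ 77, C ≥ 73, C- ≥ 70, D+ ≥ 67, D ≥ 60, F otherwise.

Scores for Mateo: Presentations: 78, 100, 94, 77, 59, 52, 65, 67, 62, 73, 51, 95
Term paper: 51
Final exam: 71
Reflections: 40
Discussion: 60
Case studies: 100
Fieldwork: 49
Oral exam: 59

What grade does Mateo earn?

Presentations: drop 51, 52 → average of remaining 10 = 770/10 = 77
Weighted total:
  Presentations 77 × 0.09 = 6.93
  Term paper 51 × 0.26 = 13.26
  Final exam 71 × 0.06 = 4.26
  Reflections 40 × 0.27 = 10.8
  Discussion 60 × 0.05 = 3
  Case studies 100 × 0.12 = 12
  Fieldwork 49 × 0.05 = 2.45
  Oral exam 59 × 0.1 = 5.9
Sum = 58.6
58.6 < 60 → F

F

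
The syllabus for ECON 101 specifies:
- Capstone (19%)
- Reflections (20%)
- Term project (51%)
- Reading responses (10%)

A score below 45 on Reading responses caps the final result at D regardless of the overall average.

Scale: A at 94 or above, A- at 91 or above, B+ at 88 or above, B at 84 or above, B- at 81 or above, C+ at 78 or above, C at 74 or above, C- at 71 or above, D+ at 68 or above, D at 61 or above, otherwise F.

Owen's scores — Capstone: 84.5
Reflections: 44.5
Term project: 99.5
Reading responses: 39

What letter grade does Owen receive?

Reading responses score 39 < 45: minimum not met.
Weighted total:
  Capstone 84.5 × 0.19 = 16.055
  Reflections 44.5 × 0.2 = 8.9
  Term project 99.5 × 0.51 = 50.745
  Reading responses 39 × 0.1 = 3.9
Sum = 79.6
79.6 would be C+; cap at D applies → D.

D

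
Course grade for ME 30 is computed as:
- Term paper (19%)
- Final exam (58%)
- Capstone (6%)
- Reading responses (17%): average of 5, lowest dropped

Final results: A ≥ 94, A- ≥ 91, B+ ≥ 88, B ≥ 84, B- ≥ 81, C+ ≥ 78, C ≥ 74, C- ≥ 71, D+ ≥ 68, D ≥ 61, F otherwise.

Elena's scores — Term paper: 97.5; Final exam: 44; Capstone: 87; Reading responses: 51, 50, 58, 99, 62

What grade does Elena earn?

F

Reading responses: drop 50 → average of remaining 4 = 270/4 = 67.5
Weighted total:
  Term paper 97.5 × 0.19 = 18.525
  Final exam 44 × 0.58 = 25.52
  Capstone 87 × 0.06 = 5.22
  Reading responses 67.5 × 0.17 = 11.475
Sum = 60.74
60.74 < 61 → F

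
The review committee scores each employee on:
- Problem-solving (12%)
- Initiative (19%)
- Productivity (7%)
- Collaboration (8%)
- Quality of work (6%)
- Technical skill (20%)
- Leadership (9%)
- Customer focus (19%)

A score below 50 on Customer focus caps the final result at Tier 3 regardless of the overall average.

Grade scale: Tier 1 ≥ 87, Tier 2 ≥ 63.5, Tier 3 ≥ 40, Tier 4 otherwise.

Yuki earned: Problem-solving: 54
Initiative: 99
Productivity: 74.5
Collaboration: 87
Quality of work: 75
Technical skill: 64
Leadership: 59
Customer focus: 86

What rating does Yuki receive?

Tier 2

Customer focus score 86 ≥ 50: minimum met.
Weighted total:
  Problem-solving 54 × 0.12 = 6.48
  Initiative 99 × 0.19 = 18.81
  Productivity 74.5 × 0.07 = 5.215
  Collaboration 87 × 0.08 = 6.96
  Quality of work 75 × 0.06 = 4.5
  Technical skill 64 × 0.2 = 12.8
  Leadership 59 × 0.09 = 5.31
  Customer focus 86 × 0.19 = 16.34
Sum = 76.415
76.415 is ≥ 63.5 and < 87 → Tier 2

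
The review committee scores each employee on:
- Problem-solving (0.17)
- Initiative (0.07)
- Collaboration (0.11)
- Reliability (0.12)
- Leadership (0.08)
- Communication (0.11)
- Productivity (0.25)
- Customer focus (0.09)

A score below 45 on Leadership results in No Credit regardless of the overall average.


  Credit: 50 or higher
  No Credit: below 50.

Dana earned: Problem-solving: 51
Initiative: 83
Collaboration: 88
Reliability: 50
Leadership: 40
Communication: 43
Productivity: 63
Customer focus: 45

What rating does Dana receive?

Leadership score 40 < 45: minimum not met.
Weighted total:
  Problem-solving 51 × 0.17 = 8.67
  Initiative 83 × 0.07 = 5.81
  Collaboration 88 × 0.11 = 9.68
  Reliability 50 × 0.12 = 6
  Leadership 40 × 0.08 = 3.2
  Communication 43 × 0.11 = 4.73
  Productivity 63 × 0.25 = 15.75
  Customer focus 45 × 0.09 = 4.05
Sum = 57.89
Because the Leadership minimum was not met, the result is No Credit.

No Credit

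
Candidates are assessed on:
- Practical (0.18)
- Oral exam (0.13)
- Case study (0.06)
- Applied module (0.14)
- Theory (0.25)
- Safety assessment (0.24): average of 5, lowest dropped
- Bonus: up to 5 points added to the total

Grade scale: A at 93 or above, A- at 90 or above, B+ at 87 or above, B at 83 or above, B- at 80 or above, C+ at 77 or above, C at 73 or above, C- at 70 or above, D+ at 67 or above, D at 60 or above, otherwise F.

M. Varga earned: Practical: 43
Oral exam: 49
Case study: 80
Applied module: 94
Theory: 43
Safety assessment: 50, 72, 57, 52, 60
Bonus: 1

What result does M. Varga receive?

F

Safety assessment: drop 50 → average of remaining 4 = 241/4 = 60.25
Weighted total:
  Practical 43 × 0.18 = 7.74
  Oral exam 49 × 0.13 = 6.37
  Case study 80 × 0.06 = 4.8
  Applied module 94 × 0.14 = 13.16
  Theory 43 × 0.25 = 10.75
  Safety assessment 60.25 × 0.24 = 14.46
Sum = 57.28
Bonus: 57.28 + 1 = 58.28
58.28 < 60 → F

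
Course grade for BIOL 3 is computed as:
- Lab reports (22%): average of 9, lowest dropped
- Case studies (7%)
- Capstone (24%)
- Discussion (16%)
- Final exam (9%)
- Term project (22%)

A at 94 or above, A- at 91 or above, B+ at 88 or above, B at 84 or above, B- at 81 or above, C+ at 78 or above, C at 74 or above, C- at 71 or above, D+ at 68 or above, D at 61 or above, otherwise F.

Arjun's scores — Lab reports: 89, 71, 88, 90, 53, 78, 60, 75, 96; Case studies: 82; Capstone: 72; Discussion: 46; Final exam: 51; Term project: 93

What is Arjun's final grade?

Lab reports: drop 53 → average of remaining 8 = 647/8 = 80.875
Weighted total:
  Lab reports 80.875 × 0.22 = 17.7925
  Case studies 82 × 0.07 = 5.74
  Capstone 72 × 0.24 = 17.28
  Discussion 46 × 0.16 = 7.36
  Final exam 51 × 0.09 = 4.59
  Term project 93 × 0.22 = 20.46
Sum = 73.2225
73.2225 is ≥ 71 and < 74 → C-

C-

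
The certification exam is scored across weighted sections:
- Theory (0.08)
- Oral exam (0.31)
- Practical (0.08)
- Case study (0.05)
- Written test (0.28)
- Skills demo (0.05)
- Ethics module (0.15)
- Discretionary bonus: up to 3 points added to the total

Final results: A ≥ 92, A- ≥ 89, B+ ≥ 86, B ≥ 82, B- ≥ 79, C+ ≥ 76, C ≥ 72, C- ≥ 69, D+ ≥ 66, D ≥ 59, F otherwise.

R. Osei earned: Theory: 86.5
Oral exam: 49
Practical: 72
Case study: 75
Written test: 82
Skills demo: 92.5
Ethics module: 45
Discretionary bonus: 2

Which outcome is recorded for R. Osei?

Weighted total:
  Theory 86.5 × 0.08 = 6.92
  Oral exam 49 × 0.31 = 15.19
  Practical 72 × 0.08 = 5.76
  Case study 75 × 0.05 = 3.75
  Written test 82 × 0.28 = 22.96
  Skills demo 92.5 × 0.05 = 4.625
  Ethics module 45 × 0.15 = 6.75
Sum = 65.955
Discretionary bonus: 65.955 + 2 = 67.955
67.955 is ≥ 66 and < 69 → D+

D+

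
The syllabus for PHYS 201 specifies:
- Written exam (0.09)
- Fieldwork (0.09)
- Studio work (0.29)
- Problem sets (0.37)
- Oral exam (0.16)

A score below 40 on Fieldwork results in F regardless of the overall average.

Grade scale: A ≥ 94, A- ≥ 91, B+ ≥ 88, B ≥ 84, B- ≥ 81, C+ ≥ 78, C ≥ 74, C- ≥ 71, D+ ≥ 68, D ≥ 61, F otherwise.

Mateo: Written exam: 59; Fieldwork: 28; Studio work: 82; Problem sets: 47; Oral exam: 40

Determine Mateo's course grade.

F

Fieldwork score 28 < 40: minimum not met.
Weighted total:
  Written exam 59 × 0.09 = 5.31
  Fieldwork 28 × 0.09 = 2.52
  Studio work 82 × 0.29 = 23.78
  Problem sets 47 × 0.37 = 17.39
  Oral exam 40 × 0.16 = 6.4
Sum = 55.4
Because the Fieldwork minimum was not met, the result is F.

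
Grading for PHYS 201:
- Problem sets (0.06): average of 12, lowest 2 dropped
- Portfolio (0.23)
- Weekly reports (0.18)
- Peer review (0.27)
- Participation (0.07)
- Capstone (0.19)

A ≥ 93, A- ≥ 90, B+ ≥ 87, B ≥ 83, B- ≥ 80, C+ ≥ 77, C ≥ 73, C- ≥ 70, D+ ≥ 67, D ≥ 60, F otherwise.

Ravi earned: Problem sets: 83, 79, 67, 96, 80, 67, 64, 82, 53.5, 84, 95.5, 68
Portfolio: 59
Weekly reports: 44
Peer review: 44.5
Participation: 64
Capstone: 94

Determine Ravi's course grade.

D

Problem sets: drop 53.5, 64 → average of remaining 10 = 801.5/10 = 80.15
Weighted total:
  Problem sets 80.15 × 0.06 = 4.809
  Portfolio 59 × 0.23 = 13.57
  Weekly reports 44 × 0.18 = 7.92
  Peer review 44.5 × 0.27 = 12.015
  Participation 64 × 0.07 = 4.48
  Capstone 94 × 0.19 = 17.86
Sum = 60.654
60.654 is ≥ 60 and < 67 → D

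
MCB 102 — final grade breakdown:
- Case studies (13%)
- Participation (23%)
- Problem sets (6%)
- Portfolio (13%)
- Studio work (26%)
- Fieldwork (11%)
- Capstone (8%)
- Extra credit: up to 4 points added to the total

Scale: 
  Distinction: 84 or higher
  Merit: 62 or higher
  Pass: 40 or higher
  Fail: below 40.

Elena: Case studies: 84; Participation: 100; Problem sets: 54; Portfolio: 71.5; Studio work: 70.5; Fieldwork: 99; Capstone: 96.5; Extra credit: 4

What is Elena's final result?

Distinction

Weighted total:
  Case studies 84 × 0.13 = 10.92
  Participation 100 × 0.23 = 23
  Problem sets 54 × 0.06 = 3.24
  Portfolio 71.5 × 0.13 = 9.295
  Studio work 70.5 × 0.26 = 18.33
  Fieldwork 99 × 0.11 = 10.89
  Capstone 96.5 × 0.08 = 7.72
Sum = 83.395
Extra credit: 83.395 + 4 = 87.395
87.395 ≥ 84 → Distinction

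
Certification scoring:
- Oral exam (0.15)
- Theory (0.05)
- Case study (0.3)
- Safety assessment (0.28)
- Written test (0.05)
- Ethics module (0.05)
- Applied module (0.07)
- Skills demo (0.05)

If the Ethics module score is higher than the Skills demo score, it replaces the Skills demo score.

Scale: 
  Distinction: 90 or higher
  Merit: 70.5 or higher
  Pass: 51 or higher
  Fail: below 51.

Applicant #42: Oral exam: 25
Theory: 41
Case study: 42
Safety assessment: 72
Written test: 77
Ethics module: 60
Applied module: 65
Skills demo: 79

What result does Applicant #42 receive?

Pass

Ethics module (60) ≤ Skills demo (79), so Skills demo stays at 79.
Weighted total:
  Oral exam 25 × 0.15 = 3.75
  Theory 41 × 0.05 = 2.05
  Case study 42 × 0.3 = 12.6
  Safety assessment 72 × 0.28 = 20.16
  Written test 77 × 0.05 = 3.85
  Ethics module 60 × 0.05 = 3
  Applied module 65 × 0.07 = 4.55
  Skills demo 79 × 0.05 = 3.95
Sum = 53.91
53.91 is ≥ 51 and < 70.5 → Pass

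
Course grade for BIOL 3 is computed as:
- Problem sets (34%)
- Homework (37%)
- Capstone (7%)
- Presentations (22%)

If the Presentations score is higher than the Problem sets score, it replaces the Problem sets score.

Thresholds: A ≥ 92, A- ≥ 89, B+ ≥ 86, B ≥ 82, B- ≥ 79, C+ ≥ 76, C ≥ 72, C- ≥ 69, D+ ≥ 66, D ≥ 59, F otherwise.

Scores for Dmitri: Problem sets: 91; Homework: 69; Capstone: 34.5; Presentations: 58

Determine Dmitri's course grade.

C-

Presentations (58) ≤ Problem sets (91), so Problem sets stays at 91.
Weighted total:
  Problem sets 91 × 0.34 = 30.94
  Homework 69 × 0.37 = 25.53
  Capstone 34.5 × 0.07 = 2.415
  Presentations 58 × 0.22 = 12.76
Sum = 71.645
71.645 is ≥ 69 and < 72 → C-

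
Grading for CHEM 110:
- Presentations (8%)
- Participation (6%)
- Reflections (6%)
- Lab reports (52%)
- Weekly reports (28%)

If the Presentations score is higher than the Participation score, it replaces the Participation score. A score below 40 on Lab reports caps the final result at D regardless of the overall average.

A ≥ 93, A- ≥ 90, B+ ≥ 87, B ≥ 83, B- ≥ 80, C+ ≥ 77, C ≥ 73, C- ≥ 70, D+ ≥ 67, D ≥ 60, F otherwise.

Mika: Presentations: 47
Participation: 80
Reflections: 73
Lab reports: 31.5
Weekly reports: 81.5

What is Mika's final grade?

Presentations (47) ≤ Participation (80), so Participation stays at 80.
Lab reports score 31.5 < 40: minimum not met.
Weighted total:
  Presentations 47 × 0.08 = 3.76
  Participation 80 × 0.06 = 4.8
  Reflections 73 × 0.06 = 4.38
  Lab reports 31.5 × 0.52 = 16.38
  Weekly reports 81.5 × 0.28 = 22.82
Sum = 52.14
52.14 would be F; cap at D applies → F.

F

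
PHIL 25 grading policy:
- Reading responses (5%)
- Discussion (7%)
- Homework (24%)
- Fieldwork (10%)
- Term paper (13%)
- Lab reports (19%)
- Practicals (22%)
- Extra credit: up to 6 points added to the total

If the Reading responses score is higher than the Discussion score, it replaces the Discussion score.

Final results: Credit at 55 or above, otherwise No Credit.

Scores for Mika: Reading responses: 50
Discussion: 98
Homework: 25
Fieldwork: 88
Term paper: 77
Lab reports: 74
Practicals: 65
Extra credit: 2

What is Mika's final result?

Credit

Reading responses (50) ≤ Discussion (98), so Discussion stays at 98.
Weighted total:
  Reading responses 50 × 0.05 = 2.5
  Discussion 98 × 0.07 = 6.86
  Homework 25 × 0.24 = 6
  Fieldwork 88 × 0.1 = 8.8
  Term paper 77 × 0.13 = 10.01
  Lab reports 74 × 0.19 = 14.06
  Practicals 65 × 0.22 = 14.3
Sum = 62.53
Extra credit: 62.53 + 2 = 64.53
64.53 ≥ 55 → Credit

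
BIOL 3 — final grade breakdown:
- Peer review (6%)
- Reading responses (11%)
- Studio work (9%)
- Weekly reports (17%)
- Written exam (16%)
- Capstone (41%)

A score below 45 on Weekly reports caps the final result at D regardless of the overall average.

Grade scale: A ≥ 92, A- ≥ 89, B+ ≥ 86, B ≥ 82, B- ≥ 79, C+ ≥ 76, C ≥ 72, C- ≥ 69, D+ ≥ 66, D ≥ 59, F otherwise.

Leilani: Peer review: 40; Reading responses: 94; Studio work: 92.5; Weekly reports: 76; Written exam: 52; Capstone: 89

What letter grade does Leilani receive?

C+

Weekly reports score 76 ≥ 45: minimum met.
Weighted total:
  Peer review 40 × 0.06 = 2.4
  Reading responses 94 × 0.11 = 10.34
  Studio work 92.5 × 0.09 = 8.325
  Weekly reports 76 × 0.17 = 12.92
  Written exam 52 × 0.16 = 8.32
  Capstone 89 × 0.41 = 36.49
Sum = 78.795
78.795 is ≥ 76 and < 79 → C+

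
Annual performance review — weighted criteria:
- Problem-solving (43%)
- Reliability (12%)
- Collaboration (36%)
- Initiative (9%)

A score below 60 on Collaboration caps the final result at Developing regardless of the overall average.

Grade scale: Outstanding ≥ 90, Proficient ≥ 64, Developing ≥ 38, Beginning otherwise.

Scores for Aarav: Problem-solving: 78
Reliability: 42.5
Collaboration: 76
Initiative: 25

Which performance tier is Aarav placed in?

Proficient

Collaboration score 76 ≥ 60: minimum met.
Weighted total:
  Problem-solving 78 × 0.43 = 33.54
  Reliability 42.5 × 0.12 = 5.1
  Collaboration 76 × 0.36 = 27.36
  Initiative 25 × 0.09 = 2.25
Sum = 68.25
68.25 is ≥ 64 and < 90 → Proficient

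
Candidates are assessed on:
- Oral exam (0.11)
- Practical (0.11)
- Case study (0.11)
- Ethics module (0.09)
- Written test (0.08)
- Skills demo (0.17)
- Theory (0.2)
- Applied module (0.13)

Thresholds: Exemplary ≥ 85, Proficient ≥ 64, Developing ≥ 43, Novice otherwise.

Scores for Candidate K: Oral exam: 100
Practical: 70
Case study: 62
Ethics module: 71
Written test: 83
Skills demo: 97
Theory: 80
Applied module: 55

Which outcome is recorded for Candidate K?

Weighted total:
  Oral exam 100 × 0.11 = 11
  Practical 70 × 0.11 = 7.7
  Case study 62 × 0.11 = 6.82
  Ethics module 71 × 0.09 = 6.39
  Written test 83 × 0.08 = 6.64
  Skills demo 97 × 0.17 = 16.49
  Theory 80 × 0.2 = 16
  Applied module 55 × 0.13 = 7.15
Sum = 78.19
78.19 is ≥ 64 and < 85 → Proficient

Proficient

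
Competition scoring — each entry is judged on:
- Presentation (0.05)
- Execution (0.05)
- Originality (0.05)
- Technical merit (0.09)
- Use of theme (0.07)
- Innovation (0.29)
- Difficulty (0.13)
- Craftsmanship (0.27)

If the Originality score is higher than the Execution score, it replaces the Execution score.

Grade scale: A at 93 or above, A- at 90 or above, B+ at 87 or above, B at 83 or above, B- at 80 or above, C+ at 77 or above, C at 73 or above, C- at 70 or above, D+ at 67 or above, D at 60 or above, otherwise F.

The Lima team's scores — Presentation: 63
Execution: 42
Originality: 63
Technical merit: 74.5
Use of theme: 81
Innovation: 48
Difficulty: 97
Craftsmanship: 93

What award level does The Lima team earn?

C

Originality (63) > Execution (42), so Execution counts as 63.
Weighted total:
  Presentation 63 × 0.05 = 3.15
  Execution 63 × 0.05 = 3.15
  Originality 63 × 0.05 = 3.15
  Technical merit 74.5 × 0.09 = 6.705
  Use of theme 81 × 0.07 = 5.67
  Innovation 48 × 0.29 = 13.92
  Difficulty 97 × 0.13 = 12.61
  Craftsmanship 93 × 0.27 = 25.11
Sum = 73.465
73.465 is ≥ 73 and < 77 → C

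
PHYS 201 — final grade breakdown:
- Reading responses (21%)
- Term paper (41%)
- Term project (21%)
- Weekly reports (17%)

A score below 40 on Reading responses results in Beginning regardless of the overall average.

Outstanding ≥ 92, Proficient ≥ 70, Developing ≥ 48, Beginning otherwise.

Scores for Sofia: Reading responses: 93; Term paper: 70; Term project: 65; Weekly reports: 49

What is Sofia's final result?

Reading responses score 93 ≥ 40: minimum met.
Weighted total:
  Reading responses 93 × 0.21 = 19.53
  Term paper 70 × 0.41 = 28.7
  Term project 65 × 0.21 = 13.65
  Weekly reports 49 × 0.17 = 8.33
Sum = 70.21
70.21 is ≥ 70 and < 92 → Proficient

Proficient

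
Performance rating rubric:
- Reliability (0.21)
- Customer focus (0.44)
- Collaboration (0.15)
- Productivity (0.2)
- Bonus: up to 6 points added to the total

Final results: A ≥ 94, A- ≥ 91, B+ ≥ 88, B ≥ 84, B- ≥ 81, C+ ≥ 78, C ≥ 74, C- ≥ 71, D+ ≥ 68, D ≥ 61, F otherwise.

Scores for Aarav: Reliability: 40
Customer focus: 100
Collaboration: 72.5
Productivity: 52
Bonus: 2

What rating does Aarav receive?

Weighted total:
  Reliability 40 × 0.21 = 8.4
  Customer focus 100 × 0.44 = 44
  Collaboration 72.5 × 0.15 = 10.875
  Productivity 52 × 0.2 = 10.4
Sum = 73.675
Bonus: 73.675 + 2 = 75.675
75.675 is ≥ 74 and < 78 → C

C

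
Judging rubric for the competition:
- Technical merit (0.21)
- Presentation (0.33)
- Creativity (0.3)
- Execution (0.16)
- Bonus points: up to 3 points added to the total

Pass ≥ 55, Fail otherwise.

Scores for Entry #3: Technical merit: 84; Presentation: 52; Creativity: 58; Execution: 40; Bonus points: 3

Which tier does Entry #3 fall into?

Weighted total:
  Technical merit 84 × 0.21 = 17.64
  Presentation 52 × 0.33 = 17.16
  Creativity 58 × 0.3 = 17.4
  Execution 40 × 0.16 = 6.4
Sum = 58.6
Bonus points: 58.6 + 3 = 61.6
61.6 ≥ 55 → Pass

Pass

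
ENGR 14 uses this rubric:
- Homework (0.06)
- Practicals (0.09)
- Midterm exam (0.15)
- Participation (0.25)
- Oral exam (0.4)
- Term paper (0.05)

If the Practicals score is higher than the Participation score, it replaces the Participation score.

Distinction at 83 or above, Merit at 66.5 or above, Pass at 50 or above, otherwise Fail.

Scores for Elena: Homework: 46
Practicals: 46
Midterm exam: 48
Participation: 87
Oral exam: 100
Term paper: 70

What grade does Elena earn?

Merit

Practicals (46) ≤ Participation (87), so Participation stays at 87.
Weighted total:
  Homework 46 × 0.06 = 2.76
  Practicals 46 × 0.09 = 4.14
  Midterm exam 48 × 0.15 = 7.2
  Participation 87 × 0.25 = 21.75
  Oral exam 100 × 0.4 = 40
  Term paper 70 × 0.05 = 3.5
Sum = 79.35
79.35 is ≥ 66.5 and < 83 → Merit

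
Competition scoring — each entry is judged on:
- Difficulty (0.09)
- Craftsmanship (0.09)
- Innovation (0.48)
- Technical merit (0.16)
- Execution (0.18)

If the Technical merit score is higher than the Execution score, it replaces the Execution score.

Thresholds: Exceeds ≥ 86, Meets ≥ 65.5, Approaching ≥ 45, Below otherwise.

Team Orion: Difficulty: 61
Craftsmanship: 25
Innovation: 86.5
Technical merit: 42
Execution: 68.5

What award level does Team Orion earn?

Technical merit (42) ≤ Execution (68.5), so Execution stays at 68.5.
Weighted total:
  Difficulty 61 × 0.09 = 5.49
  Craftsmanship 25 × 0.09 = 2.25
  Innovation 86.5 × 0.48 = 41.52
  Technical merit 42 × 0.16 = 6.72
  Execution 68.5 × 0.18 = 12.33
Sum = 68.31
68.31 is ≥ 65.5 and < 86 → Meets

Meets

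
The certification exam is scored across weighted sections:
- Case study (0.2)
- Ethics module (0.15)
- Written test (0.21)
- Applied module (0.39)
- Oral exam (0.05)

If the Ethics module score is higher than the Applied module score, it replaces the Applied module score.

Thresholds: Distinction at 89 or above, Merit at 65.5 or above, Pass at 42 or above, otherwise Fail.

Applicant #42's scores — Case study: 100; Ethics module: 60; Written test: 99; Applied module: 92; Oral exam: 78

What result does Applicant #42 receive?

Ethics module (60) ≤ Applied module (92), so Applied module stays at 92.
Weighted total:
  Case study 100 × 0.2 = 20
  Ethics module 60 × 0.15 = 9
  Written test 99 × 0.21 = 20.79
  Applied module 92 × 0.39 = 35.88
  Oral exam 78 × 0.05 = 3.9
Sum = 89.57
89.57 ≥ 89 → Distinction

Distinction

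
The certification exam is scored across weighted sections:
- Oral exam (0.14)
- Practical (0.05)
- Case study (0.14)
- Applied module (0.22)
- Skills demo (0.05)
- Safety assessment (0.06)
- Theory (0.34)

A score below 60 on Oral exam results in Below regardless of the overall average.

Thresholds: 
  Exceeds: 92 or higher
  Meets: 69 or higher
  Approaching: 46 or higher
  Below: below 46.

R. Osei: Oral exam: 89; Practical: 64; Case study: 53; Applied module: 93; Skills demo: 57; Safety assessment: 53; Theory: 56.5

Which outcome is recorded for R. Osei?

Approaching

Oral exam score 89 ≥ 60: minimum met.
Weighted total:
  Oral exam 89 × 0.14 = 12.46
  Practical 64 × 0.05 = 3.2
  Case study 53 × 0.14 = 7.42
  Applied module 93 × 0.22 = 20.46
  Skills demo 57 × 0.05 = 2.85
  Safety assessment 53 × 0.06 = 3.18
  Theory 56.5 × 0.34 = 19.21
Sum = 68.78
68.78 is ≥ 46 and < 69 → Approaching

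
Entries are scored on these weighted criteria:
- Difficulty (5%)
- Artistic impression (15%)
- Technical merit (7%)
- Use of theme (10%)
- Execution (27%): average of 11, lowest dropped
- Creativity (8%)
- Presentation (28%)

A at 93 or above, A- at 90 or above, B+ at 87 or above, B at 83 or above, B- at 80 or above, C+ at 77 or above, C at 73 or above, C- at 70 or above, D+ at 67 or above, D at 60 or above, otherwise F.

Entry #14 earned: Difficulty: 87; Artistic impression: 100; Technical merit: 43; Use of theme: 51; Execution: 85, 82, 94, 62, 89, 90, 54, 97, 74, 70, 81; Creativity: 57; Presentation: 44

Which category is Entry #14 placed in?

D

Execution: drop 54 → average of remaining 10 = 824/10 = 82.4
Weighted total:
  Difficulty 87 × 0.05 = 4.35
  Artistic impression 100 × 0.15 = 15
  Technical merit 43 × 0.07 = 3.01
  Use of theme 51 × 0.1 = 5.1
  Execution 82.4 × 0.27 = 22.248
  Creativity 57 × 0.08 = 4.56
  Presentation 44 × 0.28 = 12.32
Sum = 66.588
66.588 is ≥ 60 and < 67 → D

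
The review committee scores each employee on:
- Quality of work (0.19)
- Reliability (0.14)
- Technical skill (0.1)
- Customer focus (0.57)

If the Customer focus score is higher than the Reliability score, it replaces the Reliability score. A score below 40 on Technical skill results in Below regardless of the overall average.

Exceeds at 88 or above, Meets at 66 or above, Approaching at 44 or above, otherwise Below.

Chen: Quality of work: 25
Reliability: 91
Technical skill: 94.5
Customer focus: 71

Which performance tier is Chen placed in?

Meets

Customer focus (71) ≤ Reliability (91), so Reliability stays at 91.
Technical skill score 94.5 ≥ 40: minimum met.
Weighted total:
  Quality of work 25 × 0.19 = 4.75
  Reliability 91 × 0.14 = 12.74
  Technical skill 94.5 × 0.1 = 9.45
  Customer focus 71 × 0.57 = 40.47
Sum = 67.41
67.41 is ≥ 66 and < 88 → Meets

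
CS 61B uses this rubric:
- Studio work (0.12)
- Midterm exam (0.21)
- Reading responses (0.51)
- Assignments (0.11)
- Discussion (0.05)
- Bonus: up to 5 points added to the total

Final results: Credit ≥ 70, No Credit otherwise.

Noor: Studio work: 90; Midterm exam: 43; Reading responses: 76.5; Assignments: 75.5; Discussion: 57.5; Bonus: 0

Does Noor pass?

Credit

Weighted total:
  Studio work 90 × 0.12 = 10.8
  Midterm exam 43 × 0.21 = 9.03
  Reading responses 76.5 × 0.51 = 39.015
  Assignments 75.5 × 0.11 = 8.305
  Discussion 57.5 × 0.05 = 2.875
Sum = 70.025
Bonus: 70.025 + 0 = 70.025
70.025 ≥ 70 → Credit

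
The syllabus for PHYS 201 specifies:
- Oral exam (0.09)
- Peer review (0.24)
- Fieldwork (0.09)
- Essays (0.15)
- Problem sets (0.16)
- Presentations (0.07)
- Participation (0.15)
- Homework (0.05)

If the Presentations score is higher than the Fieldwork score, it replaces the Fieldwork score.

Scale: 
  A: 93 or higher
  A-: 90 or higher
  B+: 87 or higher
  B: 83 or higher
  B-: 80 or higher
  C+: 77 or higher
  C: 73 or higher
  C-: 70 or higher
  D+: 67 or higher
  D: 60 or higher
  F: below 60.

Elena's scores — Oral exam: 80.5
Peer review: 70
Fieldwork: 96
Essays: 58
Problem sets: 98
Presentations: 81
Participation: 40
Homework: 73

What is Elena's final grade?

C-

Presentations (81) ≤ Fieldwork (96), so Fieldwork stays at 96.
Weighted total:
  Oral exam 80.5 × 0.09 = 7.245
  Peer review 70 × 0.24 = 16.8
  Fieldwork 96 × 0.09 = 8.64
  Essays 58 × 0.15 = 8.7
  Problem sets 98 × 0.16 = 15.68
  Presentations 81 × 0.07 = 5.67
  Participation 40 × 0.15 = 6
  Homework 73 × 0.05 = 3.65
Sum = 72.385
72.385 is ≥ 70 and < 73 → C-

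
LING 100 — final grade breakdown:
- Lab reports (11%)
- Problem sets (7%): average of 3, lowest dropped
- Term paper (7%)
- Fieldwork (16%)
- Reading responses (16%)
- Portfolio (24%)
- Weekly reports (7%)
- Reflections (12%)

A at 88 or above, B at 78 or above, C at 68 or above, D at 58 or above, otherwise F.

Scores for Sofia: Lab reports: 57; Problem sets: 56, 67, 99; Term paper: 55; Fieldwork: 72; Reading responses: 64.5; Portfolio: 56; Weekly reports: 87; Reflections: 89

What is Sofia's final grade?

D

Problem sets: drop 56 → average of remaining 2 = 166/2 = 83
Weighted total:
  Lab reports 57 × 0.11 = 6.27
  Problem sets 83 × 0.07 = 5.81
  Term paper 55 × 0.07 = 3.85
  Fieldwork 72 × 0.16 = 11.52
  Reading responses 64.5 × 0.16 = 10.32
  Portfolio 56 × 0.24 = 13.44
  Weekly reports 87 × 0.07 = 6.09
  Reflections 89 × 0.12 = 10.68
Sum = 67.98
67.98 is ≥ 58 and < 68 → D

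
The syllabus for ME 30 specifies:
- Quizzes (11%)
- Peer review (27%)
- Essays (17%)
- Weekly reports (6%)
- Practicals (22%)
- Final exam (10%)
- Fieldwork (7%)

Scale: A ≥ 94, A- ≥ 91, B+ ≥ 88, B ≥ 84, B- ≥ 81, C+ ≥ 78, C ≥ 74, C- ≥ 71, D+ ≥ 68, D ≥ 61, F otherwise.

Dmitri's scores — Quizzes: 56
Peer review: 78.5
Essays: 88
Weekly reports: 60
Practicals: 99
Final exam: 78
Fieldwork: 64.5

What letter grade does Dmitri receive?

Weighted total:
  Quizzes 56 × 0.11 = 6.16
  Peer review 78.5 × 0.27 = 21.195
  Essays 88 × 0.17 = 14.96
  Weekly reports 60 × 0.06 = 3.6
  Practicals 99 × 0.22 = 21.78
  Final exam 78 × 0.1 = 7.8
  Fieldwork 64.5 × 0.07 = 4.515
Sum = 80.01
80.01 is ≥ 78 and < 81 → C+

C+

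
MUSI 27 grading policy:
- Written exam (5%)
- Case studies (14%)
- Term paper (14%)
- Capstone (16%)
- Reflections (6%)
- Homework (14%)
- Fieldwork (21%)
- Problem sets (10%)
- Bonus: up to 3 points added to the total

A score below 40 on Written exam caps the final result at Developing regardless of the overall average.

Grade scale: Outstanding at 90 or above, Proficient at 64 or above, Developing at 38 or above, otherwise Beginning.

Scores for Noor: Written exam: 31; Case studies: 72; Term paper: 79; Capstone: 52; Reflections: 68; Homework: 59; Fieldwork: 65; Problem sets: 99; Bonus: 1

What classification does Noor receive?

Written exam score 31 < 40: minimum not met.
Weighted total:
  Written exam 31 × 0.05 = 1.55
  Case studies 72 × 0.14 = 10.08
  Term paper 79 × 0.14 = 11.06
  Capstone 52 × 0.16 = 8.32
  Reflections 68 × 0.06 = 4.08
  Homework 59 × 0.14 = 8.26
  Fieldwork 65 × 0.21 = 13.65
  Problem sets 99 × 0.1 = 9.9
Sum = 66.9
Bonus: 66.9 + 1 = 67.9
67.9 would be Proficient; cap at Developing applies → Developing.

Developing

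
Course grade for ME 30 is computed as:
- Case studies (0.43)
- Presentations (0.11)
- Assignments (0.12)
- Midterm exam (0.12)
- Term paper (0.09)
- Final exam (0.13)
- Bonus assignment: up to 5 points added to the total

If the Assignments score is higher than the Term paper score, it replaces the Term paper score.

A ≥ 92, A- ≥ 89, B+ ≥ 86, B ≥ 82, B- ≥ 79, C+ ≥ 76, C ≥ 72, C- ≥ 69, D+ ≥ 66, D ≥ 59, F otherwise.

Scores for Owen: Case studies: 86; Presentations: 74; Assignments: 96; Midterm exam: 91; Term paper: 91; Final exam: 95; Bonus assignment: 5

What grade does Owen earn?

A

Assignments (96) > Term paper (91), so Term paper counts as 96.
Weighted total:
  Case studies 86 × 0.43 = 36.98
  Presentations 74 × 0.11 = 8.14
  Assignments 96 × 0.12 = 11.52
  Midterm exam 91 × 0.12 = 10.92
  Term paper 96 × 0.09 = 8.64
  Final exam 95 × 0.13 = 12.35
Sum = 88.55
Bonus assignment: 88.55 + 5 = 93.55
93.55 ≥ 92 → A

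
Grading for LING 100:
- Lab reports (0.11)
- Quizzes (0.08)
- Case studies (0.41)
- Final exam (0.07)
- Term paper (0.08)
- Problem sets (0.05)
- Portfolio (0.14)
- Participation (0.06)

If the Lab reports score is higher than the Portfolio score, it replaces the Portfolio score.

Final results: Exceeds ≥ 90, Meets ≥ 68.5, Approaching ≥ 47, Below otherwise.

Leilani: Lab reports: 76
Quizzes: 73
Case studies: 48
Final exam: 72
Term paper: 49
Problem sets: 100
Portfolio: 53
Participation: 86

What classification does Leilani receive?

Approaching

Lab reports (76) > Portfolio (53), so Portfolio counts as 76.
Weighted total:
  Lab reports 76 × 0.11 = 8.36
  Quizzes 73 × 0.08 = 5.84
  Case studies 48 × 0.41 = 19.68
  Final exam 72 × 0.07 = 5.04
  Term paper 49 × 0.08 = 3.92
  Problem sets 100 × 0.05 = 5
  Portfolio 76 × 0.14 = 10.64
  Participation 86 × 0.06 = 5.16
Sum = 63.64
63.64 is ≥ 47 and < 68.5 → Approaching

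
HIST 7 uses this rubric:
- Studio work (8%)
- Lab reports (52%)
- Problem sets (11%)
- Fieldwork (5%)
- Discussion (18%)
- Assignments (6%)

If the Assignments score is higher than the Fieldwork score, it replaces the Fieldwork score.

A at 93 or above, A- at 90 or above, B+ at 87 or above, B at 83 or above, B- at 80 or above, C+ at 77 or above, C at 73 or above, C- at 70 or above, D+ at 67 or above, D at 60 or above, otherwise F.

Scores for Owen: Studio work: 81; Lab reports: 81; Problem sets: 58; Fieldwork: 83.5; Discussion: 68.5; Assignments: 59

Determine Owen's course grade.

C

Assignments (59) ≤ Fieldwork (83.5), so Fieldwork stays at 83.5.
Weighted total:
  Studio work 81 × 0.08 = 6.48
  Lab reports 81 × 0.52 = 42.12
  Problem sets 58 × 0.11 = 6.38
  Fieldwork 83.5 × 0.05 = 4.175
  Discussion 68.5 × 0.18 = 12.33
  Assignments 59 × 0.06 = 3.54
Sum = 75.025
75.025 is ≥ 73 and < 77 → C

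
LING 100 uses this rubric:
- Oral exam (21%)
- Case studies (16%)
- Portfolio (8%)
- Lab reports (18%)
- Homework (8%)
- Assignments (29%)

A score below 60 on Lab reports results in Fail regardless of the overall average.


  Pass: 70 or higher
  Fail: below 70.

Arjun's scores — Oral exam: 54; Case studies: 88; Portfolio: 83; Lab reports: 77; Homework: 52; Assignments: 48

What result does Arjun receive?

Lab reports score 77 ≥ 60: minimum met.
Weighted total:
  Oral exam 54 × 0.21 = 11.34
  Case studies 88 × 0.16 = 14.08
  Portfolio 83 × 0.08 = 6.64
  Lab reports 77 × 0.18 = 13.86
  Homework 52 × 0.08 = 4.16
  Assignments 48 × 0.29 = 13.92
Sum = 64
64 < 70 → Fail

Fail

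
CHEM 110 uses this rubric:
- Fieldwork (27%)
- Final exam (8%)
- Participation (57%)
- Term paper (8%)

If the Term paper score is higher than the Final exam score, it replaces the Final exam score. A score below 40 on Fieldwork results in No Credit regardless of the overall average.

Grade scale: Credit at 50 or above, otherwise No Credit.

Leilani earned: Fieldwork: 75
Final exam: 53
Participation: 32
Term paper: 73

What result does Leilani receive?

Credit

Term paper (73) > Final exam (53), so Final exam counts as 73.
Fieldwork score 75 ≥ 40: minimum met.
Weighted total:
  Fieldwork 75 × 0.27 = 20.25
  Final exam 73 × 0.08 = 5.84
  Participation 32 × 0.57 = 18.24
  Term paper 73 × 0.08 = 5.84
Sum = 50.17
50.17 ≥ 50 → Credit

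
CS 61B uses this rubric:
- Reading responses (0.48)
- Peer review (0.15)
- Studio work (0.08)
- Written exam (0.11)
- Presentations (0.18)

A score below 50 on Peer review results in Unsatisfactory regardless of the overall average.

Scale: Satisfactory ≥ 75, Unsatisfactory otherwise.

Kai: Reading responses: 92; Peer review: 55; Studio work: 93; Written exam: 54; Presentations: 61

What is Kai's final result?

Peer review score 55 ≥ 50: minimum met.
Weighted total:
  Reading responses 92 × 0.48 = 44.16
  Peer review 55 × 0.15 = 8.25
  Studio work 93 × 0.08 = 7.44
  Written exam 54 × 0.11 = 5.94
  Presentations 61 × 0.18 = 10.98
Sum = 76.77
76.77 ≥ 75 → Satisfactory

Satisfactory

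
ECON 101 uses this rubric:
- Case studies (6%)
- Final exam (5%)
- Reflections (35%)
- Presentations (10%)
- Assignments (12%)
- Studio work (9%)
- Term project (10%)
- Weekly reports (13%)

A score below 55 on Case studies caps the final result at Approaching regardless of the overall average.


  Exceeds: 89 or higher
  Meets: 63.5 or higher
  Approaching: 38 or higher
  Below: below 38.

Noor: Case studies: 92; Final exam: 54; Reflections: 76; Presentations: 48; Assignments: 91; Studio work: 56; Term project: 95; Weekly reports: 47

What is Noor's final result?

Meets

Case studies score 92 ≥ 55: minimum met.
Weighted total:
  Case studies 92 × 0.06 = 5.52
  Final exam 54 × 0.05 = 2.7
  Reflections 76 × 0.35 = 26.6
  Presentations 48 × 0.1 = 4.8
  Assignments 91 × 0.12 = 10.92
  Studio work 56 × 0.09 = 5.04
  Term project 95 × 0.1 = 9.5
  Weekly reports 47 × 0.13 = 6.11
Sum = 71.19
71.19 is ≥ 63.5 and < 89 → Meets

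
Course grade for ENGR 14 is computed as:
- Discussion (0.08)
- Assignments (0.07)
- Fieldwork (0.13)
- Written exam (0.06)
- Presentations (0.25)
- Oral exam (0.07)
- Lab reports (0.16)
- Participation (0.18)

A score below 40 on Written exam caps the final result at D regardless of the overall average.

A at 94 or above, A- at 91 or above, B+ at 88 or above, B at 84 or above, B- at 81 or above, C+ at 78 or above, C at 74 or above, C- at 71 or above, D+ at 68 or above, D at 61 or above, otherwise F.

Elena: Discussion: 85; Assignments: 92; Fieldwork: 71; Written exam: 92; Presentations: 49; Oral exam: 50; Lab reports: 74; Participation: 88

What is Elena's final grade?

C-

Written exam score 92 ≥ 40: minimum met.
Weighted total:
  Discussion 85 × 0.08 = 6.8
  Assignments 92 × 0.07 = 6.44
  Fieldwork 71 × 0.13 = 9.23
  Written exam 92 × 0.06 = 5.52
  Presentations 49 × 0.25 = 12.25
  Oral exam 50 × 0.07 = 3.5
  Lab reports 74 × 0.16 = 11.84
  Participation 88 × 0.18 = 15.84
Sum = 71.42
71.42 is ≥ 71 and < 74 → C-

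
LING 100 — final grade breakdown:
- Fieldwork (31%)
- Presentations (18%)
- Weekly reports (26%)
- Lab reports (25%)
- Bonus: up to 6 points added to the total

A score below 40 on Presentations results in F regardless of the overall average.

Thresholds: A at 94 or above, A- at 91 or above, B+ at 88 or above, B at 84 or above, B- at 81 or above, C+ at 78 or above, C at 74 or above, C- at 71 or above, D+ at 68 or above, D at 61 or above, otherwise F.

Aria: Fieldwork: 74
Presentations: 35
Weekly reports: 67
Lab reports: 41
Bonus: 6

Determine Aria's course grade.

Presentations score 35 < 40: minimum not met.
Weighted total:
  Fieldwork 74 × 0.31 = 22.94
  Presentations 35 × 0.18 = 6.3
  Weekly reports 67 × 0.26 = 17.42
  Lab reports 41 × 0.25 = 10.25
Sum = 56.91
Bonus: 56.91 + 6 = 62.91
Because the Presentations minimum was not met, the result is F.

F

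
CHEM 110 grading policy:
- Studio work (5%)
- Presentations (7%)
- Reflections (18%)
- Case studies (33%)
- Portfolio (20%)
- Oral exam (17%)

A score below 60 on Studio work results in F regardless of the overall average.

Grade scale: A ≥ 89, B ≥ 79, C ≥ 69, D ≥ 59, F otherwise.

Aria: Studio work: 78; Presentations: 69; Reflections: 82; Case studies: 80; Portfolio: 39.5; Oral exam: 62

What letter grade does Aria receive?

D

Studio work score 78 ≥ 60: minimum met.
Weighted total:
  Studio work 78 × 0.05 = 3.9
  Presentations 69 × 0.07 = 4.83
  Reflections 82 × 0.18 = 14.76
  Case studies 80 × 0.33 = 26.4
  Portfolio 39.5 × 0.2 = 7.9
  Oral exam 62 × 0.17 = 10.54
Sum = 68.33
68.33 is ≥ 59 and < 69 → D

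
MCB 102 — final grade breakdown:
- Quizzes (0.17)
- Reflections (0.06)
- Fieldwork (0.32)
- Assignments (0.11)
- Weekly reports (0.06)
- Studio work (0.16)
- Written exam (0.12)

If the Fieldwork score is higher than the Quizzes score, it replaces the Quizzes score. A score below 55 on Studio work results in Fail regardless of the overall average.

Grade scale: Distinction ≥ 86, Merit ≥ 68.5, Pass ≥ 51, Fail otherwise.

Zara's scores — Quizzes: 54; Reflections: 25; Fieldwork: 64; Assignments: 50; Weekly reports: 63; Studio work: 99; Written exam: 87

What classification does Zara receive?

Fieldwork (64) > Quizzes (54), so Quizzes counts as 64.
Studio work score 99 ≥ 55: minimum met.
Weighted total:
  Quizzes 64 × 0.17 = 10.88
  Reflections 25 × 0.06 = 1.5
  Fieldwork 64 × 0.32 = 20.48
  Assignments 50 × 0.11 = 5.5
  Weekly reports 63 × 0.06 = 3.78
  Studio work 99 × 0.16 = 15.84
  Written exam 87 × 0.12 = 10.44
Sum = 68.42
68.42 is ≥ 51 and < 68.5 → Pass

Pass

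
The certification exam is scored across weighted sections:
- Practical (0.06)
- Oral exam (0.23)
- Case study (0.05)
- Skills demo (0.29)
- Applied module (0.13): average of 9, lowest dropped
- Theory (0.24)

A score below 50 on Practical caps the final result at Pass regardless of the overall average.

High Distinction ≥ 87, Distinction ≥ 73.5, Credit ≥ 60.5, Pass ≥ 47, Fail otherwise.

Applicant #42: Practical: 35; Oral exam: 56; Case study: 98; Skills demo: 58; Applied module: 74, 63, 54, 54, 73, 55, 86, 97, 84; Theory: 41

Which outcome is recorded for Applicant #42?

Pass

Applied module: drop 54 → average of remaining 8 = 586/8 = 73.25
Practical score 35 < 50: minimum not met.
Weighted total:
  Practical 35 × 0.06 = 2.1
  Oral exam 56 × 0.23 = 12.88
  Case study 98 × 0.05 = 4.9
  Skills demo 58 × 0.29 = 16.82
  Applied module 73.25 × 0.13 = 9.5225
  Theory 41 × 0.24 = 9.84
Sum = 56.0625
56.0625 would be Pass; cap at Pass applies → Pass.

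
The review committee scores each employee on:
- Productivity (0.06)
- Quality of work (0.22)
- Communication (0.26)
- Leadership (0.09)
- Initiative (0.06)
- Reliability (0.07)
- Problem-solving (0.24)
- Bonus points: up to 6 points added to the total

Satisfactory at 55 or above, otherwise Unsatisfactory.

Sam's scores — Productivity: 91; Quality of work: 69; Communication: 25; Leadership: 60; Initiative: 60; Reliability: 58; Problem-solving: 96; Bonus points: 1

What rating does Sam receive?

Weighted total:
  Productivity 91 × 0.06 = 5.46
  Quality of work 69 × 0.22 = 15.18
  Communication 25 × 0.26 = 6.5
  Leadership 60 × 0.09 = 5.4
  Initiative 60 × 0.06 = 3.6
  Reliability 58 × 0.07 = 4.06
  Problem-solving 96 × 0.24 = 23.04
Sum = 63.24
Bonus points: 63.24 + 1 = 64.24
64.24 ≥ 55 → Satisfactory

Satisfactory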